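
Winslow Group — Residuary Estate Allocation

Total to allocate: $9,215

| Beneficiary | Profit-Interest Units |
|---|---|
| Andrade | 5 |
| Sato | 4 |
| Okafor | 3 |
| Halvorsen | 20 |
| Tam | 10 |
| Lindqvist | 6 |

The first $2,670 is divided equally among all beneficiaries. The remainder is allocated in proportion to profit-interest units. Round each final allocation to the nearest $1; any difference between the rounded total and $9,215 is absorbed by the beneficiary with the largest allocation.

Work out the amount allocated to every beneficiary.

$2,670 shared equally gives $445 per beneficiary.
Remainder $6,545 by profit-interest units (total 48): Andrade 681.77 → $682; Sato 545.42 → $545; Okafor 409.06 → $409; Halvorsen 2,727.08 → $2,727; Tam 1,363.54 → $1,364; Lindqvist 818.12 → $818.
Totals: Andrade $445 + $682 = $1,127; Sato $445 + $545 = $990; Okafor $445 + $409 = $854; Halvorsen $445 + $2,727 = $3,172; Tam $445 + $1,364 = $1,809; Lindqvist $445 + $818 = $1,263.

Andrade: $1,127; Sato: $990; Okafor: $854; Halvorsen: $3,172; Tam: $1,809; Lindqvist: $1,263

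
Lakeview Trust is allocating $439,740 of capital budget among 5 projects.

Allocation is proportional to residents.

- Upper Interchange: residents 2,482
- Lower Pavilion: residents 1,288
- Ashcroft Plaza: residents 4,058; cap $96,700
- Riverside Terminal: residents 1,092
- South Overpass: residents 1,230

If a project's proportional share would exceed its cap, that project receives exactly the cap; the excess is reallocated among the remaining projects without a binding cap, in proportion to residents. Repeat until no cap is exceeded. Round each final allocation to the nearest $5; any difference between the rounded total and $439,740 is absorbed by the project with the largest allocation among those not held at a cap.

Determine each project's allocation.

Upper Interchange: $139,765; Lower Pavilion: $72,525; Ashcroft Plaza: $96,700; Riverside Terminal: $61,490; South Overpass: $69,260

Residents total: 10,150.
Proportional shares (ignoring caps): Upper Interchange 107,530.51; Lower Pavilion 55,801.49; Ashcroft Plaza 175,809.35; Riverside Terminal 47,309.96; South Overpass 53,288.69.
Held at cap: Ashcroft Plaza ($96,700); remaining pool $343,040 reallocated over remaining residents 6,092.
Shares after redistribution: Upper Interchange 139,761.21 → $139,760; Lower Pavilion 72,527.17 → $72,525; Riverside Terminal 61,490.43 → $61,490; South Overpass 69,261.20 → $69,260.
Rounding difference +$5 applied to Upper Interchange → $139,765.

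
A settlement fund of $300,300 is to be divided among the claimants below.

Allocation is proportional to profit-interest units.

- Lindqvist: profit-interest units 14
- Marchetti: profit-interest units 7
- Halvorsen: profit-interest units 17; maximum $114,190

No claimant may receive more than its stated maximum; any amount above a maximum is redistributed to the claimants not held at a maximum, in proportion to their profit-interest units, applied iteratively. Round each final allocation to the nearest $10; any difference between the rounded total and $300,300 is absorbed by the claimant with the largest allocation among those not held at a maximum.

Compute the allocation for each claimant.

Lindqvist: $124,070; Marchetti: $62,040; Halvorsen: $114,190

Total profit-interest units = 38.
Unconstrained shares: Lindqvist 110,636.84; Marchetti 55,318.42; Halvorsen 134,344.74.
Cap binds for Halvorsen ($114,190); residual $186,110 reallocated over remaining profit-interest units 21.
Remaining shares: Lindqvist 124,073.33 → $124,070; Marchetti 62,036.67 → $62,040.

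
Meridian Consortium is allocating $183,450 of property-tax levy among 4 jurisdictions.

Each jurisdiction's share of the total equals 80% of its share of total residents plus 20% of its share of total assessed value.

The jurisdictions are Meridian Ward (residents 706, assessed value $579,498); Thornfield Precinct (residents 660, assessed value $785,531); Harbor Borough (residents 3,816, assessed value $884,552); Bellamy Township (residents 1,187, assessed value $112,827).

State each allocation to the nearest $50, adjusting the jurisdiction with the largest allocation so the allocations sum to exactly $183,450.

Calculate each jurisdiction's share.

Residents total 6,369; assessed value total 2,362,408.
Combined weights (80% residents + 20% assessed value): Meridian Ward 0.1377; Thornfield Precinct 0.1494; Harbor Borough 0.5542; Bellamy Township 0.1586.
Proportional shares: Meridian Ward 25,268.31; Thornfield Precinct 27,408.19; Harbor Borough 101,669.34; Bellamy Township 29,104.17.
Rounded to nearest $50: Meridian Ward $25,250; Thornfield Precinct $27,400; Harbor Borough $101,650; Bellamy Township $29,100. Sum = $183,400.
Difference $183,450 − $183,400 = +$50 applied to largest allocation (Harbor Borough): Harbor Borough becomes $101,700.

Meridian Ward: $25,250 | Thornfield Precinct: $27,400 | Harbor Borough: $101,700 | Bellamy Township: $29,100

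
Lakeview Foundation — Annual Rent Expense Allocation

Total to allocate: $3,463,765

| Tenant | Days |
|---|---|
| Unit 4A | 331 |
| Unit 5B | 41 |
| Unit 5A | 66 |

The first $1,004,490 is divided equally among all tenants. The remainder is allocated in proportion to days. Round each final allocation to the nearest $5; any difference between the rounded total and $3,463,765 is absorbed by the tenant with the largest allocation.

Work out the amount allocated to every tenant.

Unit 4A: $2,193,325 | Unit 5B: $565,035 | Unit 5A: $705,405

First tranche $1,004,490 split equally: $334,830 each.
Remainder $2,459,275 by days (total 438): Unit 4A 1,858,493.21 → $1,858,495; Unit 5B 230,206.11 → $230,205; Unit 5A 370,575.68 → $370,575.
Totals: Unit 4A $334,830 + $1,858,495 = $2,193,325; Unit 5B $334,830 + $230,205 = $565,035; Unit 5A $334,830 + $370,575 = $705,405.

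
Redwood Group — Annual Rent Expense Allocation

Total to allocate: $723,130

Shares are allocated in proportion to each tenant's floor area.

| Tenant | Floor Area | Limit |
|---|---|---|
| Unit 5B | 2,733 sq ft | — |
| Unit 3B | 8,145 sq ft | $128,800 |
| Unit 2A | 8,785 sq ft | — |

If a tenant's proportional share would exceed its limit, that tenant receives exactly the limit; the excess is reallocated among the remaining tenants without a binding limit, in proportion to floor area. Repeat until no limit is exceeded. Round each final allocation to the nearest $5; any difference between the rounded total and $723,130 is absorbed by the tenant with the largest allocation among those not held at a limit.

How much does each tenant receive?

Floor area total: 19,663.
Pro-rata shares before constraints: Unit 5B 100,509.30; Unit 3B 299,541.97; Unit 2A 323,078.73.
Cap binds for Unit 3B ($128,800); remaining pool $594,330 reallocated over remaining floor area 11,518.
Shares after redistribution: Unit 5B 141,023.08 → $141,025; Unit 2A 453,306.92 → $453,305.

Unit 5B: $141,025; Unit 3B: $128,800; Unit 2A: $453,305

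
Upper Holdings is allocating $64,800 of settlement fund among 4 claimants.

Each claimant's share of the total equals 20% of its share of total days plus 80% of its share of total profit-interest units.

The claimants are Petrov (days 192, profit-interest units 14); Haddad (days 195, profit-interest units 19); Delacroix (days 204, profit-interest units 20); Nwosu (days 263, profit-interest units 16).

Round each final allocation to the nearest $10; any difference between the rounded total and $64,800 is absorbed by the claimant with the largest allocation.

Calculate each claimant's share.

Days total 854; profit-interest units total 69.
Blended shares (20% days + 80% profit-interest units): Petrov 0.2073; Haddad 0.2660; Delacroix 0.2797; Nwosu 0.2471.
Unrounded shares: Petrov 13,431.98; Haddad 17,234.03; Delacroix 18,121.92; Nwosu 16,012.06.
Rounded to nearest $10: Petrov $13,430; Haddad $17,230; Delacroix $18,120; Nwosu $16,010. Sum = $64,790.
Difference $64,800 − $64,790 = +$10 applied to largest allocation (Delacroix): Delacroix becomes $18,130.

Petrov: $13,430 · Haddad: $17,230 · Delacroix: $18,130 · Nwosu: $16,010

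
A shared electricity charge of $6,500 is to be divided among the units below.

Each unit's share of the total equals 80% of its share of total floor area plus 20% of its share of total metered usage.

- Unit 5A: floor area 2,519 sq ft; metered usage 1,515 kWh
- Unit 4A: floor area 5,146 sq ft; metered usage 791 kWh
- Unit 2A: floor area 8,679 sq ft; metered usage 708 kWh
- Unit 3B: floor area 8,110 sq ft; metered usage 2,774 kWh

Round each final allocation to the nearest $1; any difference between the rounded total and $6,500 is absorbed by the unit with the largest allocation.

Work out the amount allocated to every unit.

Floor area total 24,454; metered usage total 5,788.
Blended shares (80% floor area + 20% metered usage): Unit 5A 0.1348; Unit 4A 0.1957; Unit 2A 0.3084; Unit 3B 0.3612.
Unrounded shares: Unit 5A 875.92; Unit 4A 1,271.93; Unit 2A 2,004.56; Unit 3B 2,347.59.
At nearest $1: Unit 5A $876; Unit 4A $1,272; Unit 2A $2,005; Unit 3B $2,348. Sum = $6,501.
Difference $6,500 − $6,501 = −$1 applied to largest allocation (Unit 3B): Unit 3B becomes $2,347.

Unit 5A: $876; Unit 4A: $1,272; Unit 2A: $2,005; Unit 3B: $2,347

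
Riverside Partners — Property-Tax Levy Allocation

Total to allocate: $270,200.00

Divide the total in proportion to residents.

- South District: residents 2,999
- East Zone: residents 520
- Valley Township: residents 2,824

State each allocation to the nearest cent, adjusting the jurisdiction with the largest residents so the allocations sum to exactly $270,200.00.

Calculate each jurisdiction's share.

South District: $127,751.82 · East Zone: $22,151.03 · Valley Township: $120,297.15

Combined residents = 2,999 + 520 + 2,824 = 6,343.
Proportional shares: South District 127,751.8209; East Zone 22,151.0326; Valley Township 120,297.1465.
After rounding (cent): South District $127,751.82; East Zone $22,151.03; Valley Township $120,297.15. Sum = $270,200.00.
No rounding difference to absorb.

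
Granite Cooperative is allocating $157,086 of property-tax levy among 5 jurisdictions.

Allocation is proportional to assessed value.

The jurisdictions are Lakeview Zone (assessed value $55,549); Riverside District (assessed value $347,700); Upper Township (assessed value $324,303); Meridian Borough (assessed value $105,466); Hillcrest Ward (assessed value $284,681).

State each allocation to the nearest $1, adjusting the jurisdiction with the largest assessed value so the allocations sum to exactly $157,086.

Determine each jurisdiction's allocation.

Lakeview Zone: $7,807 · Riverside District: $48,867 · Upper Township: $45,579 · Meridian Borough: $14,823 · Hillcrest Ward: $40,010

Combined assessed value = 55,549 + 347,700 + 324,303 + 105,466 + 284,681 = 1,117,699.
Unrounded shares: Lakeview Zone 7,807.08; Riverside District 48,867.18; Upper Township 45,578.87; Meridian Borough 14,822.62; Hillcrest Ward 40,010.23.
Rounded to nearest $1: Lakeview Zone $7,807; Riverside District $48,867; Upper Township $45,579; Meridian Borough $14,823; Hillcrest Ward $40,010. Sum = $157,086.
Rounded total matches; no reconciliation needed.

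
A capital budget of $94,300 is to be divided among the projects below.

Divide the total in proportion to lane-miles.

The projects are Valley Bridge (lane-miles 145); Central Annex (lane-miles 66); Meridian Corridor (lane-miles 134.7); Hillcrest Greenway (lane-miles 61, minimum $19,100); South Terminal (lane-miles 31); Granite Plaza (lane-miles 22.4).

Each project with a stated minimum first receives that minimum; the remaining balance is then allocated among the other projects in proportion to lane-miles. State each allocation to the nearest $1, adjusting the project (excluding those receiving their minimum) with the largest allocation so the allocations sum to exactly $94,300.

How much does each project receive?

Valley Bridge: $27,321 | Central Annex: $12,436 | Meridian Corridor: $25,381 | Hillcrest Greenway: $19,100 | South Terminal: $5,841 | Granite Plaza: $4,221

Fund the minimums — Hillcrest Greenway $19,100. Residual $75,200.
Residual split over remaining lane-miles 399.1: Valley Bridge 27,321.47 → $27,321; Central Annex 12,435.98 → $12,436; Meridian Corridor 25,380.71 → $25,381; South Terminal 5,841.14 → $5,841; Granite Plaza 4,220.70 → $4,221.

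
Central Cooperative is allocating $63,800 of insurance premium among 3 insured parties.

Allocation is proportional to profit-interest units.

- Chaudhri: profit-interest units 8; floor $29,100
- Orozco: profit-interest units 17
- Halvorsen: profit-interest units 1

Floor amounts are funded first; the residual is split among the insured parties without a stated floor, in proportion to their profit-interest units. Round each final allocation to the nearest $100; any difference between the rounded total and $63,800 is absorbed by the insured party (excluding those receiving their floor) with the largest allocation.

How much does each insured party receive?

Chaudhri: $29,100 · Orozco: $32,800 · Halvorsen: $1,900

Fund the minimums — Chaudhri $29,100. Balance $34,700.
Balance split over remaining profit-interest units 18: Orozco 32,772.22 → $32,800; Halvorsen 1,927.78 → $1,900.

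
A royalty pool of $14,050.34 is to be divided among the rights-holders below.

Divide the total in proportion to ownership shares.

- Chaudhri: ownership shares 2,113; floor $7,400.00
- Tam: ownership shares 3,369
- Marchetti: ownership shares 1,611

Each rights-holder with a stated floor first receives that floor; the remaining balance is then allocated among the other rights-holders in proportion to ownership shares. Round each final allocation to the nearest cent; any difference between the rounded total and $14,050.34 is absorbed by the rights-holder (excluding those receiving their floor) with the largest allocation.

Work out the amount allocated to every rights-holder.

Minimums first: Chaudhri $7,400.00. Balance $6,650.34.
Balance split over remaining ownership shares 4,980: Tam 4,498.9951 → $4,499.00; Marchetti 2,151.3449 → $2,151.34.

Chaudhri: $7,400.00; Tam: $4,499.00; Marchetti: $2,151.34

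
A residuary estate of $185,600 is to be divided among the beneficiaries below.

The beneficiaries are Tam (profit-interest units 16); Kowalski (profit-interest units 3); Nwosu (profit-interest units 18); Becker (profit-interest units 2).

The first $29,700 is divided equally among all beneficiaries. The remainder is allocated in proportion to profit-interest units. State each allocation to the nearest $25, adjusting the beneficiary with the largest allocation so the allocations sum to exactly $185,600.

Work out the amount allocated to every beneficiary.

Equal tier: $29,700 ÷ 4 = $7,425 apiece.
Remainder $155,900 by profit-interest units (total 39): Tam 63,958.97 → $63,950; Kowalski 11,992.31 → $12,000; Nwosu 71,953.85 → $71,950; Becker 7,994.87 → $8,000.
Totals: Tam $7,425 + $63,950 = $71,375; Kowalski $7,425 + $12,000 = $19,425; Nwosu $7,425 + $71,950 = $79,375; Becker $7,425 + $8,000 = $15,425.

Tam: $71,375; Kowalski: $19,425; Nwosu: $79,375; Becker: $15,425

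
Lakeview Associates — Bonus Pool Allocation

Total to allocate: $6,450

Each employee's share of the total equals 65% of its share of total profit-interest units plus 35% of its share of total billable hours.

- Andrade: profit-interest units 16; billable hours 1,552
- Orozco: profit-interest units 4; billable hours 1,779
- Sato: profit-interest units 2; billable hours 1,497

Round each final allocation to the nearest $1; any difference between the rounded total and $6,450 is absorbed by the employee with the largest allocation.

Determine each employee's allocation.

Andrade: $3,775 | Orozco: $1,594 | Sato: $1,081

Profit-interest units total 22; billable hours total 4,828.
Composite weights (65% profit-interest units + 35% billable hours): Andrade 0.5852; Orozco 0.2471; Sato 0.1676.
Unrounded shares: Andrade 3,774.78; Orozco 1,594.11; Sato 1,081.11.
After rounding ($1): Andrade $3,775; Orozco $1,594; Sato $1,081. Sum = $6,450.
Sum already equals the total — no adjustment.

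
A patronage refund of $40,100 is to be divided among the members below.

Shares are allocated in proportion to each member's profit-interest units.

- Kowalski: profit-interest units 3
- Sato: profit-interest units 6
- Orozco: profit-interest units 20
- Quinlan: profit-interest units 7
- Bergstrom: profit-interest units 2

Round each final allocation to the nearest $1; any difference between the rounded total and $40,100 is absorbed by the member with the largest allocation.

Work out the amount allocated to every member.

Total profit-interest units = 38.
Proportional shares: Kowalski 3/38 × $40,100 = 3,165.79; Sato 6/38 × $40,100 = 6,331.58; Orozco 20/38 × $40,100 = 21,105.26; Quinlan 7/38 × $40,100 = 7,386.84; Bergstrom 2/38 × $40,100 = 2,110.53.
Rounded to nearest $1: Kowalski $3,166; Sato $6,332; Orozco $21,105; Quinlan $7,387; Bergstrom $2,111. Sum = $40,101.
Difference $40,100 − $40,101 = −$1 applied to largest allocation (Orozco): Orozco becomes $21,104.

Kowalski: $3,166 · Sato: $6,332 · Orozco: $21,104 · Quinlan: $7,387 · Bergstrom: $2,111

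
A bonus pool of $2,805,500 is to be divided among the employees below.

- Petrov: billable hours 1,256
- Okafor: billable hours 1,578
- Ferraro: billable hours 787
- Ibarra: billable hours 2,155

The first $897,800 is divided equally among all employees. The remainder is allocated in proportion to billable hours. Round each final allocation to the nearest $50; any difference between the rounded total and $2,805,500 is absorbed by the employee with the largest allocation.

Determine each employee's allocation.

Petrov: $639,300 · Okafor: $745,650 · Ferraro: $484,400 · Ibarra: $936,150

Equal tier: $897,800 ÷ 4 = $224,450 apiece.
Remainder $1,907,700 by billable hours (total 5,776): Petrov 414,832.27 → $414,850; Okafor 521,182.58 → $521,200; Ferraro 259,930.73 → $259,950; Ibarra 711,754.41 → $711,750.
Rounding difference −$50 on remainder applied to Ibarra.
Totals: Petrov $224,450 + $414,850 = $639,300; Okafor $224,450 + $521,200 = $745,650; Ferraro $224,450 + $259,950 = $484,400; Ibarra $224,450 + $711,700 = $936,150.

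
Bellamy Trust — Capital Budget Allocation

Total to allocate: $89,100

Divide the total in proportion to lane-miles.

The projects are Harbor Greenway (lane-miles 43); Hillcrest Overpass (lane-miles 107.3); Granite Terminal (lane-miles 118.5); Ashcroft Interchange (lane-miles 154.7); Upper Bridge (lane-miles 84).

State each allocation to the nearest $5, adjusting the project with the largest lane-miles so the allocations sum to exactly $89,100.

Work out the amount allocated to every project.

Harbor Greenway: $7,550; Hillcrest Overpass: $18,840; Granite Terminal: $20,805; Ashcroft Interchange: $27,155; Upper Bridge: $14,750

Total lane-miles = 507.5.
Proportional shares: Harbor Greenway 43/507.5 × $89,100 = 7,549.36; Hillcrest Overpass 107.3/507.5 × $89,100 = 18,838.29; Granite Terminal 118.5/507.5 × $89,100 = 20,804.63; Ashcroft Interchange 154.7/507.5 × $89,100 = 27,160.14; Upper Bridge 84/507.5 × $89,100 = 14,747.59.
After rounding ($5): Harbor Greenway $7,550; Hillcrest Overpass $18,840; Granite Terminal $20,805; Ashcroft Interchange $27,160; Upper Bridge $14,750. Sum = $89,105.
Difference $89,100 − $89,105 = −$5 applied to largest lane-miles (Ashcroft Interchange): Ashcroft Interchange becomes $27,155.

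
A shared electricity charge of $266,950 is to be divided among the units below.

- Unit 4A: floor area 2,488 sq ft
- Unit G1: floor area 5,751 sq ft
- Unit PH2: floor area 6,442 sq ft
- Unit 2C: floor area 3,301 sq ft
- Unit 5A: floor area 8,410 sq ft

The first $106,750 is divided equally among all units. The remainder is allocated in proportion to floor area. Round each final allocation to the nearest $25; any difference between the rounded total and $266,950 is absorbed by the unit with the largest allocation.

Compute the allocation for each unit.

First tranche $106,750 split equally: $21,350 each.
Remainder $160,200 by floor area (total 26,392): Unit 4A 15,102.21 → $15,100; Unit G1 34,908.69 → $34,900; Unit PH2 39,103.08 → $39,100; Unit 2C 20,037.14 → $20,025; Unit 5A 51,048.88 → $51,050.
Rounding difference +$25 on remainder applied to Unit 5A.
Totals: Unit 4A $21,350 + $15,100 = $36,450; Unit G1 $21,350 + $34,900 = $56,250; Unit PH2 $21,350 + $39,100 = $60,450; Unit 2C $21,350 + $20,025 = $41,375; Unit 5A $21,350 + $51,075 = $72,425.

Unit 4A: $36,450; Unit G1: $56,250; Unit PH2: $60,450; Unit 2C: $41,375; Unit 5A: $72,425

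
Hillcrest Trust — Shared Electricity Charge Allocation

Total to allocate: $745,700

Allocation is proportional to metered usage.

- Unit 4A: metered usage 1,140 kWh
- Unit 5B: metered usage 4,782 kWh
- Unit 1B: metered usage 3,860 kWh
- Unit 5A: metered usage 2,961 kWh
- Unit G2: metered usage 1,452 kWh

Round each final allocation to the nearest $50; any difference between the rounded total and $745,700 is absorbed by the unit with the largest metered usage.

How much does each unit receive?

Unit 4A: $59,900 | Unit 5B: $251,150 | Unit 1B: $202,800 | Unit 5A: $155,550 | Unit G2: $76,300

Metered usage total: 14,195.
Raw shares: Unit 4A 1,140/14,195 × $745,700 = 59,887.14; Unit 5B 4,782/14,195 × $745,700 = 251,210.81; Unit 1B 3,860/14,195 × $745,700 = 202,775.77; Unit 5A 2,961/14,195 × $745,700 = 155,548.97; Unit G2 1,452/14,195 × $745,700 = 76,277.31.
At nearest $50: Unit 4A $59,900; Unit 5B $251,200; Unit 1B $202,800; Unit 5A $155,550; Unit G2 $76,300. Sum = $745,750.
Difference $745,700 − $745,750 = −$50 applied to largest metered usage (Unit 5B): Unit 5B becomes $251,150.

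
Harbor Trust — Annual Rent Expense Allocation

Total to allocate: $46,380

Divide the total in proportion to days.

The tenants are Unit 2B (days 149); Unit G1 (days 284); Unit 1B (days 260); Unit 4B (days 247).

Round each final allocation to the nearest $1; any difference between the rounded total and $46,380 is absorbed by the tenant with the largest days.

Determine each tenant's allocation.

Unit 2B: $7,352 | Unit G1: $14,012 | Unit 1B: $12,829 | Unit 4B: $12,187

Sum of days: 149 + 284 + 260 + 247 = 940.
Raw shares: Unit 2B 7,351.72; Unit G1 14,012.68; Unit 1B 12,828.51; Unit 4B 12,187.09.
Rounded to nearest $1: Unit 2B $7,352; Unit G1 $14,013; Unit 1B $12,829; Unit 4B $12,187. Sum = $46,381.
Difference $46,380 − $46,381 = −$1 applied to largest days (Unit G1): Unit G1 becomes $14,012.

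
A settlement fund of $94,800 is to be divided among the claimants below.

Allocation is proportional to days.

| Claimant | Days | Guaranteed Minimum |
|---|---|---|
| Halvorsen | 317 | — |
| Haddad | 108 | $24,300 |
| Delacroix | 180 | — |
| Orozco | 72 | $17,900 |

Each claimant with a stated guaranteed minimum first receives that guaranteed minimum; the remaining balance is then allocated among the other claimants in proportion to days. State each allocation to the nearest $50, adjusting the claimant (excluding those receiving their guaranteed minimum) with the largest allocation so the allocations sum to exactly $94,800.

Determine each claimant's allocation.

Halvorsen: $33,550; Haddad: $24,300; Delacroix: $19,050; Orozco: $17,900

Fund the minimums — Haddad $24,300; Orozco $17,900. Balance $52,600.
Balance split over remaining days 497: Halvorsen 33,549.70 → $33,550; Delacroix 19,050.30 → $19,050.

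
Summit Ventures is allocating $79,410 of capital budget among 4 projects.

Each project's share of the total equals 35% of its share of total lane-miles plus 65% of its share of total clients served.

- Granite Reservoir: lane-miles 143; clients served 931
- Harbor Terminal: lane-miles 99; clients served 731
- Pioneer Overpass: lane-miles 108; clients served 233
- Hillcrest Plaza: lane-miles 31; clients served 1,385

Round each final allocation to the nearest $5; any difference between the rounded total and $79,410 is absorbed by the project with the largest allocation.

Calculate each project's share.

Granite Reservoir: $25,085 · Harbor Terminal: $18,725 · Pioneer Overpass: $11,545 · Hillcrest Plaza: $24,055

Lane-miles total 381; clients served total 3,280.
Blended shares (35% lane-miles + 65% clients served): Granite Reservoir 0.3159; Harbor Terminal 0.2358; Pioneer Overpass 0.1454; Hillcrest Plaza 0.3029.
Unrounded shares: Granite Reservoir 25,082.58; Harbor Terminal 18,725.49; Pioneer Overpass 11,545.13; Hillcrest Plaza 24,056.80.
Rounded to nearest $5: Granite Reservoir $25,085; Harbor Terminal $18,725; Pioneer Overpass $11,545; Hillcrest Plaza $24,055. Sum = $79,410.
Rounded total matches; no reconciliation needed.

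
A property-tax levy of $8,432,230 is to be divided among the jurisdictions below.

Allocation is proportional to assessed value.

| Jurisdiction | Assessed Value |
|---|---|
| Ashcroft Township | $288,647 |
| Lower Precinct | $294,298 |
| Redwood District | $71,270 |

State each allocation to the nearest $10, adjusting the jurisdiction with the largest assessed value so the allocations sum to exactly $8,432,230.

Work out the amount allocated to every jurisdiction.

Total assessed value = 654,215.
Pro-rata amounts: Ashcroft Township 288,647/654,215 × $8,432,230 = 3,720,394.51; Lower Precinct 294,298/654,215 × $8,432,230 = 3,793,230.70; Redwood District 71,270/654,215 × $8,432,230 = 918,604.79.
At nearest $10: Ashcroft Township $3,720,390; Lower Precinct $3,793,230; Redwood District $918,600. Sum = $8,432,220.
Difference $8,432,230 − $8,432,220 = +$10 applied to largest assessed value (Lower Precinct): Lower Precinct becomes $3,793,240.

Ashcroft Township: $3,720,390; Lower Precinct: $3,793,240; Redwood District: $918,600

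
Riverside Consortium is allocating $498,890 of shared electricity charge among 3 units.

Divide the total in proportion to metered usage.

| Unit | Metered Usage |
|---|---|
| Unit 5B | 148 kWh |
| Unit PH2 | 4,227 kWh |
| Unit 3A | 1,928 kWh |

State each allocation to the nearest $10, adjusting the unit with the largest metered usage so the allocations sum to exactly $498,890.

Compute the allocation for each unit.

Sum of metered usage: 6,303.
Pro-rata amounts: Unit 5B 148/6,303 × $498,890 = 11,714.38; Unit PH2 4,227/6,303 × $498,890 = 334,572.11; Unit 3A 1,928/6,303 × $498,890 = 152,603.51.
Rounded to nearest $10: Unit 5B $11,710; Unit PH2 $334,570; Unit 3A $152,600. Sum = $498,880.
Difference $498,890 − $498,880 = +$10 applied to largest metered usage (Unit PH2): Unit PH2 becomes $334,580.

Unit 5B: $11,710 · Unit PH2: $334,580 · Unit 3A: $152,600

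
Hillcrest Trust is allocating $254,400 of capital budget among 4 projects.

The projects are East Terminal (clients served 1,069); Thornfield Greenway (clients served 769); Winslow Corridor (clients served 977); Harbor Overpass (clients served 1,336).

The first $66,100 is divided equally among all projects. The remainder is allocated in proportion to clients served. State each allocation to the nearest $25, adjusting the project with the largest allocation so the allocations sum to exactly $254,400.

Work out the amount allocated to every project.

$66,100 shared equally gives $16,525 per project.
Remainder $188,300 by clients served (total 4,151): East Terminal 48,492.58 → $48,500; Thornfield Greenway 34,883.81 → $34,875; Winslow Corridor 44,319.22 → $44,325; Harbor Overpass 60,604.38 → $60,600.
Totals: East Terminal $16,525 + $48,500 = $65,025; Thornfield Greenway $16,525 + $34,875 = $51,400; Winslow Corridor $16,525 + $44,325 = $60,850; Harbor Overpass $16,525 + $60,600 = $77,125.

East Terminal: $65,025 · Thornfield Greenway: $51,400 · Winslow Corridor: $60,850 · Harbor Overpass: $77,125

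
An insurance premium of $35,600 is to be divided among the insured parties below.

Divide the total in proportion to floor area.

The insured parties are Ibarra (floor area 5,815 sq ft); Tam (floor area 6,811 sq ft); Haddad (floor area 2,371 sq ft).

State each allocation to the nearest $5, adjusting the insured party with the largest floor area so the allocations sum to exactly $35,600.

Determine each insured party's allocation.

Sum of floor area: 14,997.
Unrounded shares: Ibarra 5,815/14,997 × $35,600 = 13,803.69; Tam 6,811/14,997 × $35,600 = 16,168.01; Haddad 2,371/14,997 × $35,600 = 5,628.30.
After rounding ($5): Ibarra $13,805; Tam $16,170; Haddad $5,630. Sum = $35,605.
Difference $35,600 − $35,605 = −$5 applied to largest floor area (Tam): Tam becomes $16,165.

Ibarra: $13,805; Tam: $16,165; Haddad: $5,630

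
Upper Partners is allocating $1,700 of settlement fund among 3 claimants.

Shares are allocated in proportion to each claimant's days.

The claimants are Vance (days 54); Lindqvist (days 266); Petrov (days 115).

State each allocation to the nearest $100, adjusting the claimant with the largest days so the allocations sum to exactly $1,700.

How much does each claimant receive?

Vance: $200; Lindqvist: $1,100; Petrov: $400

Combined days = 435.
Raw shares: Vance 54/435 × $1,700 = 211.03; Lindqvist 266/435 × $1,700 = 1,039.54; Petrov 115/435 × $1,700 = 449.43.
After rounding ($100): Vance $200; Lindqvist $1,000; Petrov $400. Sum = $1,600.
Difference $1,700 − $1,600 = +$100 applied to largest days (Lindqvist): Lindqvist becomes $1,100.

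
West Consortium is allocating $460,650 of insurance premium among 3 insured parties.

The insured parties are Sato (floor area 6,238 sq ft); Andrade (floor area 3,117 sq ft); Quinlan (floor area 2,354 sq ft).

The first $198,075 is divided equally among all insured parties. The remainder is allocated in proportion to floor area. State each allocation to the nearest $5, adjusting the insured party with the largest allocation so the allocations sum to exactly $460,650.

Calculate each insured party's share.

Equal tier: $198,075 ÷ 3 = $66,025 apiece.
Remainder $262,575 by floor area (total 11,709): Sato 139,887.51 → $139,890; Andrade 69,898.90 → $69,900; Quinlan 52,788.59 → $52,790.
Rounding difference −$5 on remainder applied to Sato.
Totals: Sato $66,025 + $139,885 = $205,910; Andrade $66,025 + $69,900 = $135,925; Quinlan $66,025 + $52,790 = $118,815.

Sato: $205,910; Andrade: $135,925; Quinlan: $118,815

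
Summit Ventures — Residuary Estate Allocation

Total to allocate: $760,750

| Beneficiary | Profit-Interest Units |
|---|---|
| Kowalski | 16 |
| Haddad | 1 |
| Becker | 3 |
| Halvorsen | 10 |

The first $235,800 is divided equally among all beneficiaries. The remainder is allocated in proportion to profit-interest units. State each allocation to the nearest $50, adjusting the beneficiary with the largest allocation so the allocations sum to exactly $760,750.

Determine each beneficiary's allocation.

First tranche $235,800 split equally: $58,950 each.
Remainder $524,950 by profit-interest units (total 30): Kowalski 279,973.33 → $279,950; Haddad 17,498.33 → $17,500; Becker 52,495.00 → $52,500; Halvorsen 174,983.33 → $175,000.
Totals: Kowalski $58,950 + $279,950 = $338,900; Haddad $58,950 + $17,500 = $76,450; Becker $58,950 + $52,500 = $111,450; Halvorsen $58,950 + $175,000 = $233,950.

Kowalski: $338,900 · Haddad: $76,450 · Becker: $111,450 · Halvorsen: $233,950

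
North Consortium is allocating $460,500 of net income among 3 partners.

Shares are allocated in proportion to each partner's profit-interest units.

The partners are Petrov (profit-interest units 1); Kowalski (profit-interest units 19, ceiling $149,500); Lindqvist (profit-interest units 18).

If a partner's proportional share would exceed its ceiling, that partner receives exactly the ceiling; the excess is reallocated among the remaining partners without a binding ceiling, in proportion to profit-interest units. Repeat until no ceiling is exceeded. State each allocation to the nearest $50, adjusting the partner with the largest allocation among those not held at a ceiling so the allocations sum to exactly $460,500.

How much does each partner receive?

Combined profit-interest units = 38.
Unconstrained shares: Petrov 12,118.42; Kowalski 230,250.00; Lindqvist 218,131.58.
Cap binds for Kowalski ($149,500); remaining pool $311,000 reallocated over remaining profit-interest units 19.
Redistributed shares: Petrov 16,368.42 → $16,350; Lindqvist 294,631.58 → $294,650.

Petrov: $16,350 · Kowalski: $149,500 · Lindqvist: $294,650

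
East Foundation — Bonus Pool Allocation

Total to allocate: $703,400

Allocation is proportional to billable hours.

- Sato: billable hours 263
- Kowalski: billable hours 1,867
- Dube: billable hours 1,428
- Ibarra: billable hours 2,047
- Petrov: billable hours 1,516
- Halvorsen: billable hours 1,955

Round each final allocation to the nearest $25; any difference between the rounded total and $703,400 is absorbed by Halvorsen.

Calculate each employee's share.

Sato: $20,375 | Kowalski: $144,700 | Dube: $110,675 | Ibarra: $158,650 | Petrov: $117,500 | Halvorsen: $151,500

Billable hours total: 9,076.
Proportional shares: Sato 263/9,076 × $703,400 = 20,382.79; Kowalski 1,867/9,076 × $703,400 = 144,694.56; Dube 1,428/9,076 × $703,400 = 110,671.57; Ibarra 2,047/9,076 × $703,400 = 158,644.76; Petrov 1,516/9,076 × $703,400 = 117,491.67; Halvorsen 1,955/9,076 × $703,400 = 151,514.65.
After rounding ($25): Sato $20,375; Kowalski $144,700; Dube $110,675; Ibarra $158,650; Petrov $117,500; Halvorsen $151,525. Sum = $703,425.
Difference $703,400 − $703,425 = −$25 applied to Halvorsen: Halvorsen becomes $151,500.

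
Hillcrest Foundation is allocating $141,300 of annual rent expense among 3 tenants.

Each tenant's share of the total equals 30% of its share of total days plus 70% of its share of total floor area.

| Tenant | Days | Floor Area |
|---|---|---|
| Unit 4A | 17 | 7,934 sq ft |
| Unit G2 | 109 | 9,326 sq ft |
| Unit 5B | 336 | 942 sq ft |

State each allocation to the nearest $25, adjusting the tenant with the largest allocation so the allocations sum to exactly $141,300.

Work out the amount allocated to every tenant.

Totals — days 462, floor area 18,202.
Combined weights (30% days + 70% floor area): Unit 4A 0.3162; Unit G2 0.4294; Unit 5B 0.2544.
Raw shares: Unit 4A 44,673.31; Unit G2 60,678.76; Unit 5B 35,947.94.
At nearest $25: Unit 4A $44,675; Unit G2 $60,675; Unit 5B $35,950. Sum = $141,300.
Sum already equals the total — no adjustment.

Unit 4A: $44,675 | Unit G2: $60,675 | Unit 5B: $35,950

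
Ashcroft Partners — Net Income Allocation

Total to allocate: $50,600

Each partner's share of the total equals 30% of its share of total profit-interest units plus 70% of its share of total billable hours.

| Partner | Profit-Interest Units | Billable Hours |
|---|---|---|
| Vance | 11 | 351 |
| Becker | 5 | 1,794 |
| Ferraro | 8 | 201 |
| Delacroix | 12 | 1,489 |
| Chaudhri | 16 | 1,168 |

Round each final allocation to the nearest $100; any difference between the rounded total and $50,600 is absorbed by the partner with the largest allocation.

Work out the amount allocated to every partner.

Totals — profit-interest units 52, billable hours 5,003.
Blended shares (30% profit-interest units + 70% billable hours): Vance 0.1126; Becker 0.2799; Ferraro 0.0743; Delacroix 0.2776; Chaudhri 0.2557.
Unrounded shares: Vance 5,696.15; Becker 14,160.69; Ferraro 3,758.41; Delacroix 14,044.83; Chaudhri 12,939.92.
At nearest $100: Vance $5,700; Becker $14,200; Ferraro $3,800; Delacroix $14,000; Chaudhri $12,900. Sum = $50,600.
No rounding difference to absorb.

Vance: $5,700 | Becker: $14,200 | Ferraro: $3,800 | Delacroix: $14,000 | Chaudhri: $12,900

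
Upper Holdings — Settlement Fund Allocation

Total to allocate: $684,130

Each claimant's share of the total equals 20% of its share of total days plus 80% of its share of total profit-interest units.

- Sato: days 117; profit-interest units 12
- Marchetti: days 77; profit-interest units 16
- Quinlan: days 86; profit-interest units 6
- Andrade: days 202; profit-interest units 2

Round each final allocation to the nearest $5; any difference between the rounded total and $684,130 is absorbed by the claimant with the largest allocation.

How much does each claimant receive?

Totals — days 482, profit-interest units 36.
Blended shares (20% days + 80% profit-interest units): Sato 0.3152; Marchetti 0.3875; Quinlan 0.1690; Andrade 0.1283.
Proportional shares: Sato 215,647.62; Marchetti 265,104.32; Quinlan 115,630.27; Andrade 87,747.79.
After rounding ($5): Sato $215,650; Marchetti $265,105; Quinlan $115,630; Andrade $87,750. Sum = $684,135.
Difference $684,130 − $684,135 = −$5 applied to largest allocation (Marchetti): Marchetti becomes $265,100.

Sato: $215,650 · Marchetti: $265,100 · Quinlan: $115,630 · Andrade: $87,750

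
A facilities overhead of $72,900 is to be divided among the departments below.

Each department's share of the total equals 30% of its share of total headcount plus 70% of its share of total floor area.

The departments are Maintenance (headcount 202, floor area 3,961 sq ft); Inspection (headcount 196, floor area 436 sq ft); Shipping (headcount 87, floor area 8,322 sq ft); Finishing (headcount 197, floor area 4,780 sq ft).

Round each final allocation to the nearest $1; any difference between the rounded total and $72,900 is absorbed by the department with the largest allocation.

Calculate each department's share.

Headcount total 682; floor area total 17,499.
Blended shares (30% headcount + 70% floor area): Maintenance 0.2473; Inspection 0.1037; Shipping 0.3712; Finishing 0.2779.
Proportional shares: Maintenance 18,028.56; Inspection 7,556.67; Shipping 27,058.21; Finishing 20,256.56.
After rounding ($1): Maintenance $18,029; Inspection $7,557; Shipping $27,058; Finishing $20,257. Sum = $72,901.
Difference $72,900 − $72,901 = −$1 applied to largest allocation (Shipping): Shipping becomes $27,057.

Maintenance: $18,029 · Inspection: $7,557 · Shipping: $27,057 · Finishing: $20,257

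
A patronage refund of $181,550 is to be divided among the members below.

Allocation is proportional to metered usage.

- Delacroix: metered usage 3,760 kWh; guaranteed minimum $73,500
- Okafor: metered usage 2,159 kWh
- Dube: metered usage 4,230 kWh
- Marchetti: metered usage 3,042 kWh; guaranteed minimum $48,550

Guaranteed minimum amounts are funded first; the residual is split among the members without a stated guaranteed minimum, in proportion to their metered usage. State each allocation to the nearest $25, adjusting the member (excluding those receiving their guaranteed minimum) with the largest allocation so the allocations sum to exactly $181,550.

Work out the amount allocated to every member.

Delacroix: $73,500 | Okafor: $20,100 | Dube: $39,400 | Marchetti: $48,550

Guaranteed amounts: Delacroix $73,500; Marchetti $48,550. Residual $59,500.
Residual split over remaining metered usage 6,389: Okafor 20,106.51 → $20,100; Dube 39,393.49 → $39,400.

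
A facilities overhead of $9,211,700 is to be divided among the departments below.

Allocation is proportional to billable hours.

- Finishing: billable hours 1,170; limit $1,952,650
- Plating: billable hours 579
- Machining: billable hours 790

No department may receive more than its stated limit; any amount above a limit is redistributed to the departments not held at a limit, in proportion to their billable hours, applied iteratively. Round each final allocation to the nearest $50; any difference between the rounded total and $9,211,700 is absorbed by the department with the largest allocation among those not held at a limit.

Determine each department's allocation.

Combined billable hours = 2,539.
Proportional shares (ignoring caps): Finishing 4,244,855.85; Plating 2,100,659.43; Machining 2,866,184.72.
Held at cap: Finishing ($1,952,650); residual $7,259,050 reallocated over remaining billable hours 1,369.
Shares after redistribution: Plating 3,070,116.84 → $3,070,100; Machining 4,188,933.16 → $4,188,950.

Finishing: $1,952,650; Plating: $3,070,100; Machining: $4,188,950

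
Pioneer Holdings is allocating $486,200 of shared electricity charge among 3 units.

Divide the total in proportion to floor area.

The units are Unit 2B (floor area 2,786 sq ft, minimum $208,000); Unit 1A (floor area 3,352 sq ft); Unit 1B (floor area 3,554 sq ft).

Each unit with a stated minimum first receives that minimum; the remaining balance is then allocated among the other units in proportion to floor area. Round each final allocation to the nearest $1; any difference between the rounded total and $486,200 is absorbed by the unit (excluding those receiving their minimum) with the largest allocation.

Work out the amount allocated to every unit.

Unit 2B: $208,000; Unit 1A: $135,031; Unit 1B: $143,169

Minimums first: Unit 2B $208,000. Remaining pool $278,200.
Remaining pool split over remaining floor area 6,906: Unit 1A 135,031.34 → $135,031; Unit 1B 143,168.66 → $143,169.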